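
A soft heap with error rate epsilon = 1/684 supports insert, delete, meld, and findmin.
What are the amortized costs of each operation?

Soft heaps (Chazelle) allow up to an epsilon = 1/684 fraction of elements to have corrupted (raised) keys. Insert is O(log(1/epsilon)) = O(log 684) amortized -- the structure maintains heap-ordered binary trees of rank bounded by O(log(1/epsilon)). Meld concatenates root lists: O(1) amortized. Delete and findmin are O(1) amortized.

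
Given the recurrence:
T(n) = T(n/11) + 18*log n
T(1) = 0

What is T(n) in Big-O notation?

Each of the log_11(n) levels adds O(log n). T(n) = O(log^2 n).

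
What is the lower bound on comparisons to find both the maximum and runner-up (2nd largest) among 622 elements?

Lower bound: finding the max needs 622-1 comparisons. By an adversary weight-doubling argument, the maximum element must personally win at least ceil(log_2(622)) = 10 comparisons in any correct algorithm. The 2nd largest is among those 10 direct losers, and distinguishing it requires 10-1 more comparisons. Total >= 622-1 + 10-1 = 630. A balanced tournament achieves this bound exactly.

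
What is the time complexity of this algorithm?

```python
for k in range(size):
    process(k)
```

Time complexity: O(n).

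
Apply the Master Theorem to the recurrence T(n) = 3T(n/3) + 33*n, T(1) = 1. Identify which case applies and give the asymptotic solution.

a=3, b=3, f(n)=33*n.
log_3(3) = 1, so n^(log_b(a)) = n.
f(n) = Theta(n), so Case 2 applies.
T(n) = Theta(n log n).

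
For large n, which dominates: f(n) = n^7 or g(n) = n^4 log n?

f(n) = n^7 grows faster: n^7 / (n^4 log n) = n^3/log n -> infinity.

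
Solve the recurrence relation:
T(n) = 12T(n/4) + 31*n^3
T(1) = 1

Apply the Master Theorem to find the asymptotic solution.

a=12, b=4, f(n)=31*n^3. log_4(12) = 1.792 < 3. Case 3: T(n) = O(n^3).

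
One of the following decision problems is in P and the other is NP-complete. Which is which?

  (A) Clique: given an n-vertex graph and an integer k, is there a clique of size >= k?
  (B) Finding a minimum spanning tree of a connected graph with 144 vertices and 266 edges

(A) is NP-complete: complement of Independent Set / Vertex Cover (with k part of the input).
(B) is P: Kruskal's / Prim's algorithms run in polynomial time.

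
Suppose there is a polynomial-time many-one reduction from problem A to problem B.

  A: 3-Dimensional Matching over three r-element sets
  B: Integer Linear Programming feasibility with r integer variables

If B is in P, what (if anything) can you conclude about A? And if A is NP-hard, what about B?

A poly-time reduction A <=_p B means any A-instance can be transformed to a B-instance in poly time.
If B is in P: compose the reduction with B's poly-time algorithm to solve A in poly time, so A is in P.
If A is NP-hard: every NP problem reduces to A, which reduces to B; composing reductions, every NP problem reduces to B, so B is NP-hard.
(Here in fact A is NP-complete and B is NP-complete.)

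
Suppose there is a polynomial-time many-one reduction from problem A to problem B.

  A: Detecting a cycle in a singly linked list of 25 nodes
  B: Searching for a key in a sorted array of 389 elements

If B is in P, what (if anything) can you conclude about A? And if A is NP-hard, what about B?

A poly-time reduction A <=_p B means any A-instance can be transformed to a B-instance in poly time.
If B is in P: compose the reduction with B's poly-time algorithm to solve A in poly time, so A is in P.
If A is NP-hard: every NP problem reduces to A, which reduces to B; composing reductions, every NP problem reduces to B, so B is NP-hard.
(Here in fact A is P and B is P.)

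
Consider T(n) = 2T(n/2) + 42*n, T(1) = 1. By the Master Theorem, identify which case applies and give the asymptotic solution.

a=2, b=2, f(n)=42*n.
log_2(2) = 1, so n^(log_b(a)) = n.
f(n) = Theta(n), so Case 2 applies.
T(n) = Theta(n log n).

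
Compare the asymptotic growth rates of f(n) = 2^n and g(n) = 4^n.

g(n) = 4^n grows faster: (4/2)^n -> infinity since 4/2 > 1.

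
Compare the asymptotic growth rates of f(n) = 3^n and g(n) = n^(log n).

f(n) = 3^n grows faster: take logs: log(n^(log n)) = (log n)^2, log(3^n) = n log 3; n dominates (log n)^2.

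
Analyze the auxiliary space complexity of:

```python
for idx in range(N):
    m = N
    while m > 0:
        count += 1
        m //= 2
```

Space complexity: O(1).
Only a constant amount of auxiliary storage is used; nothing grows with n.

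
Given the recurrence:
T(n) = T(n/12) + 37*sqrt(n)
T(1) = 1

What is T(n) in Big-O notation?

Each level contributes sqrt(n/12^k). Geometric series with ratio 1/sqrt(12) < 1 sums to O(sqrt(n)).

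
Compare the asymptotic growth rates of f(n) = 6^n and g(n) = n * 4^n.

f(n) = 6^n grows faster: 6^n / (n 4^n) = (6/4)^n / n -> infinity since 6/4 > 1.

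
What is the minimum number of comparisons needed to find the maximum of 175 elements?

Finding the maximum requires 174 comparisons. Each comparison eliminates exactly one candidate. With 175 candidates, we need 174 eliminations.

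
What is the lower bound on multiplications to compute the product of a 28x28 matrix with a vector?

A 28x28 matrix-vector product has 28 inner products of length 28. Output depends on all 28^2 = 784 matrix entries. At least 784 multiplications needed.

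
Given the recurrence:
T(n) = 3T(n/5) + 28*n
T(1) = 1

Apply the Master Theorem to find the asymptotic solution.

a=3, b=5, f(n)=28*n. log_5(3) = 0.6826 < 1. Case 3: T(n) = O(n).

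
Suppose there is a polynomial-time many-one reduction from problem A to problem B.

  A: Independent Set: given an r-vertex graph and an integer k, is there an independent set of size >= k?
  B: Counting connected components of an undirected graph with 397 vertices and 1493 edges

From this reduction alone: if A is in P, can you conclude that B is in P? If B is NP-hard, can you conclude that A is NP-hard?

A poly-time reduction A <=_p B transfers tractability DOWN (B easy => A easy) and hardness UP (A hard => B hard), not the reverse.
From A in P, the reduction alone does NOT give B in P: any problem in P trivially reduces to SAT, yet SAT is not known to be in P.
From B NP-hard, the reduction alone does NOT give A NP-hard: again, easy problems reduce to hard ones.
(Here in fact A is NP-complete and B is in P, so no such reduction is known -- its existence would imply P = NP; the analysis concerns only what the assumed reduction would or would not let you conclude.)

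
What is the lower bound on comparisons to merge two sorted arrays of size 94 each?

To merge two sorted arrays of size 94, we need at least 187 comparisons in the worst case. An adversary can force every element to be compared.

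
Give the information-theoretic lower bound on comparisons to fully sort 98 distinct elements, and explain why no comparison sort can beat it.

A comparison sort is a binary decision tree whose leaves are the 98! = 9426890448883247745626185743057242473809693764078951663494238777294707070023223798882976159207729119823605850588608460429412647567360000000000000000000000 possible output permutations. A binary tree with L leaves has height >= ceil(log_2(L)). So any comparison sort needs >= ceil(log_2(98!)) = 512 comparisons in the worst case.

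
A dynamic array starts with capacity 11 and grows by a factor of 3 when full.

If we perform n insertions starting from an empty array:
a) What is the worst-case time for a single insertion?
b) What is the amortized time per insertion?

(a) Worst-case single insertion: O(n) -- when the array is full at capacity c, the resize copies all c elements, and c can be Theta(n).
(b) Resizes happen at sizes 11, 33, 99, ... Total copy cost for n insertions: 11 + 33 + ... = O(n) (geometric series with ratio 1/3). Amortized cost per insertion: O(n)/n = O(1).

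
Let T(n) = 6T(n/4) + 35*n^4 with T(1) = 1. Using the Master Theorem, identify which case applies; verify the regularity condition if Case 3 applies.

a=6, b=4, f(n)=35*n^4.
log_4(6) = 1.292 < 4.
f(n) = Omega(n^(1.292+epsilon)) for some epsilon > 0, so Case 3 is the candidate.
Regularity: a*f(n/b) = 6*35*(n/4)^4 = (6/256)*35*n^4 <= c*f(n) with c = 6/256 < 1. Satisfied.
Case 3: T(n) = Theta(n^4).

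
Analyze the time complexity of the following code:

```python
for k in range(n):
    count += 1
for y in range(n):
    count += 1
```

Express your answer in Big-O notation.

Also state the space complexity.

Time complexity: O(n).
Space complexity: O(1).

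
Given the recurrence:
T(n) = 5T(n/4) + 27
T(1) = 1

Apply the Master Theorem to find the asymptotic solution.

a=5, b=4, f(n)=27. log_4(5) = 1.161. Case 1 of Master Theorem: T(n) = O(n^1.161).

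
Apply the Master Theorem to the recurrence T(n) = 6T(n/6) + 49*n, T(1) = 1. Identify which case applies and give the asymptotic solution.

a=6, b=6, f(n)=49*n.
log_6(6) = 1, so n^(log_b(a)) = n.
f(n) = Theta(n), so Case 2 applies.
T(n) = Theta(n log n).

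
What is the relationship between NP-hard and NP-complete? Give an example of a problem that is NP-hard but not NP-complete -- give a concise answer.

NP-hard: at least as hard as any NP problem (but need not be in NP). NP-complete = NP-hard intersection NP. The Halting Problem is NP-hard but undecidable (not in NP). The optimization version of TSP is NP-hard but not a decision problem.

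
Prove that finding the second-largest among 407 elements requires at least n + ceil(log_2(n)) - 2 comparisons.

Lower bound (adversary): identifying the maximum requires 407-1 comparisons (each eliminates one candidate). Assign weight 1 to each element; on each comparison the adversary lets the heavier side win and gives it the loser's weight. The max ends with weight 407, but each comparison it wins at most doubles its weight, so the max must win >= ceil(log_2(407)) = 9 comparisons. The second-largest is one of those 9 direct losers to the max, and identifying which one is largest needs >= 9-1 further comparisons. Total >= 407-1 + 9-1 = 414.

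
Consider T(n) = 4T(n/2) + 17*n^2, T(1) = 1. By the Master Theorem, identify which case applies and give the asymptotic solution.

a=4, b=2, f(n)=17*n^2.
log_2(4) = 2, so n^(log_b(a)) = n^2.
f(n) = Theta(n^2), so Case 2 applies.
T(n) = Theta(n^2 log n).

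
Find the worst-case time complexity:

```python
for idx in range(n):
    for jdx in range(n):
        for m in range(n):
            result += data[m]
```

Time complexity: O(n^3).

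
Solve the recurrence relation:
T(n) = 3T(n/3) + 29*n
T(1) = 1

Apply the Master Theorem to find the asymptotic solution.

a=3, b=3, f(n)=29*n. log_3(3) = 1. Case 2: T(n) = O(n log n).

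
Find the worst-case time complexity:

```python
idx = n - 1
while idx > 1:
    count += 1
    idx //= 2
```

Time complexity: O(log n).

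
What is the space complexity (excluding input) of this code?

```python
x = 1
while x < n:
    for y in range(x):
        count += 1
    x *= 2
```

Space complexity: O(1).
Only a constant amount of auxiliary storage is used; nothing grows with n.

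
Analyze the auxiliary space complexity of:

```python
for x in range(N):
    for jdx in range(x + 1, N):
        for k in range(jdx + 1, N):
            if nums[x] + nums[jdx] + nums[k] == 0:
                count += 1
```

Space complexity: O(1).
Only a constant amount of auxiliary storage is used; nothing grows with n.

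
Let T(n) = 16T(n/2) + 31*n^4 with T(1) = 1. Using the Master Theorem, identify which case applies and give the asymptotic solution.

a=16, b=2, f(n)=31*n^4.
log_2(16) = 4, so n^(log_b(a)) = n^4.
f(n) = Theta(n^4), so Case 2 applies.
T(n) = Theta(n^4 log n).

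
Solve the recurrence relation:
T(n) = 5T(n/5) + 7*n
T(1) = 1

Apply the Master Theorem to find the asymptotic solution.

a=5, b=5, f(n)=7*n. log_5(5) = 1. Case 2: T(n) = O(n log n).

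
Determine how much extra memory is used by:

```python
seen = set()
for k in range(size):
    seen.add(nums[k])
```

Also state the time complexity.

Space complexity: O(n).
Auxiliary storage grows linearly with the input size n in the worst case.
Time complexity: O(n).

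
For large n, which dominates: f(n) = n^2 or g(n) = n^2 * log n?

g(n) = n^2 * log n grows faster: extra log n factor -> infinity.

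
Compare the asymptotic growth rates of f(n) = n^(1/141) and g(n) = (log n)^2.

f(n) = n^(1/141) grows faster: any positive power of n dominates any polylog.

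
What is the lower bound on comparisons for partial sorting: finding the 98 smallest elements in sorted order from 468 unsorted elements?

Finding 98 smallest of 468 in sorted order: Omega(468) to identify the 98 smallest, plus Omega(98 log 98) to sort them. Total: Omega(n + k log k).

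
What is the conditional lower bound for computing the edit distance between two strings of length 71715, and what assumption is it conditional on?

Under SETH (the Strong Exponential Time Hypothesis), edit distance on length-71715 strings cannot be computed in O(n^(2-epsilon)) time for any epsilon > 0 (Backurs-Indyk). The reduction is from CNF-SAT via the orthogonal vectors problem.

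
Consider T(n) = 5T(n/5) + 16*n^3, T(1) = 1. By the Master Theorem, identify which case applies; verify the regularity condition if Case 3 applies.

a=5, b=5, f(n)=16*n^3.
log_5(5) = 1 < 3.
f(n) = Omega(n^(1+epsilon)) for some epsilon > 0, so Case 3 is the candidate.
Regularity: a*f(n/b) = 5*16*(n/5)^3 = (5/125)*16*n^3 <= c*f(n) with c = 5/125 < 1. Satisfied.
Case 3: T(n) = Theta(n^3).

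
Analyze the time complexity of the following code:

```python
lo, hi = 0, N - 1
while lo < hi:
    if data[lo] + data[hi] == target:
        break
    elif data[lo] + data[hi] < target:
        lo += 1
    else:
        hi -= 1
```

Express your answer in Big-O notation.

Time complexity: O(n).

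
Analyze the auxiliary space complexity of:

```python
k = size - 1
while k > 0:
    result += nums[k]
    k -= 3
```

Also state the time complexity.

Space complexity: O(1).
Only a constant amount of auxiliary storage is used; nothing grows with n.
Time complexity: O(n).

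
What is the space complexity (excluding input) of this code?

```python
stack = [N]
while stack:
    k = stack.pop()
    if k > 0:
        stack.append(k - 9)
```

Space complexity: O(1).
Only a constant amount of auxiliary storage is used; nothing grows with n.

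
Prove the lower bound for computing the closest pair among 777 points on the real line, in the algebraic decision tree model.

Reduction from element distinctness: given 777 reals, the closest-pair distance is 0 iff two are equal. Element distinctness has an Omega(n log n) lower bound in the algebraic decision tree model (Ben-Or). Therefore closest pair on a line also requires Omega(n log n). Sorting then a linear scan achieves this.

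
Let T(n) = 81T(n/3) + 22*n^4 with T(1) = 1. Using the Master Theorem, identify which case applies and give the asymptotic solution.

a=81, b=3, f(n)=22*n^4.
log_3(81) = 4, so n^(log_b(a)) = n^4.
f(n) = Theta(n^4), so Case 2 applies.
T(n) = Theta(n^4 log n).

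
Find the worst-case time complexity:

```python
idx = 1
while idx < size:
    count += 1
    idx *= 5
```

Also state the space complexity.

Time complexity: O(log n).
Space complexity: O(1).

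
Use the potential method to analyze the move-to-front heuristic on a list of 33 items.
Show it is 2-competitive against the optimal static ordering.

Let Phi = number of inversions between the MTF list and the optimal static list (0 <= Phi <= C(33,2)). Accessing an element at MTF position k and optimal position j: the move-to-front destroys all k-1 inversions in front of it that are not in front in optimal (>= k-j of them) and creates at most j-1 new ones. Amortized cost <= k + (j-1) - (k-j) = 2j - 1 <= 2 * optimal cost.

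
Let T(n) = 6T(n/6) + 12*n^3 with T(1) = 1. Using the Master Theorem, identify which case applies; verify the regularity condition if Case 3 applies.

a=6, b=6, f(n)=12*n^3.
log_6(6) = 1 < 3.
f(n) = Omega(n^(1+epsilon)) for some epsilon > 0, so Case 3 is the candidate.
Regularity: a*f(n/b) = 6*12*(n/6)^3 = (6/216)*12*n^3 <= c*f(n) with c = 6/216 < 1. Satisfied.
Case 3: T(n) = Theta(n^3).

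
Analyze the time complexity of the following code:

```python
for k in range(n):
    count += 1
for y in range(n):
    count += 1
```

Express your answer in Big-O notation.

Time complexity: O(n).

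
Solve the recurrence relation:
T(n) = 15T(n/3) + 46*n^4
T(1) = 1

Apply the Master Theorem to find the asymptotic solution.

a=15, b=3, f(n)=46*n^4. log_3(15) = 2.465 < 4. Case 3: T(n) = O(n^4).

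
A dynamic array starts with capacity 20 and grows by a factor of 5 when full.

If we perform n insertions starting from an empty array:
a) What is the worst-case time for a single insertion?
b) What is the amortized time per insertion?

(a) Worst-case single insertion: O(n) -- when the array is full at capacity c, the resize copies all c elements, and c can be Theta(n).
(b) Resizes happen at sizes 20, 100, 500, ... Total copy cost for n insertions: 20 + 100 + ... = O(n) (geometric series with ratio 1/5). Amortized cost per insertion: O(n)/n = O(1).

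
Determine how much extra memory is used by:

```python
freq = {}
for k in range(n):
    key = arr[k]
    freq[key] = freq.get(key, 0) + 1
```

Space complexity: O(n).
Auxiliary storage grows linearly with the input size n in the worst case.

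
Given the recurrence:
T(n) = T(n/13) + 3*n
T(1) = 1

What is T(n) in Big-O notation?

Geometric series: 3*n*(1 + 1/13 + 1/13^2 + ...) = O(n). T(n) = O(n).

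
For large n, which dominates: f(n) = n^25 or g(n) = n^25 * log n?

g(n) = n^25 * log n grows faster: extra log n factor -> infinity.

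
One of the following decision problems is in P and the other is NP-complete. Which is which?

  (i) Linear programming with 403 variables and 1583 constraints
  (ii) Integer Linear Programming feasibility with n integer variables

(i) is P: the ellipsoid and interior-point methods run in polynomial time.
(ii) is NP-complete: ILP feasibility is NP-complete (LP relaxation is in P).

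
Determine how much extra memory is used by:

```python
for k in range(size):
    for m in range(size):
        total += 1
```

Space complexity: O(1).
Only a constant amount of auxiliary storage is used; nothing grows with n.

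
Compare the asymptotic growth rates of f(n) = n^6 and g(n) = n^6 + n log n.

f(n) = n^6 and g(n) = n^6 + n log n are Theta of each other: the lower-order n log n term is o(n^6); both are Theta(n^6).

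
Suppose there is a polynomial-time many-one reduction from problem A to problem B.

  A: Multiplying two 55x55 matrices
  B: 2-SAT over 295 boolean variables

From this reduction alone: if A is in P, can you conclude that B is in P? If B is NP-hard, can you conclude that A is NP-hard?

A poly-time reduction A <=_p B transfers tractability DOWN (B easy => A easy) and hardness UP (A hard => B hard), not the reverse.
From A in P, the reduction alone does NOT give B in P: any problem in P trivially reduces to SAT, yet SAT is not known to be in P.
From B NP-hard, the reduction alone does NOT give A NP-hard: again, easy problems reduce to hard ones.
(Here in fact A is P and B is P.)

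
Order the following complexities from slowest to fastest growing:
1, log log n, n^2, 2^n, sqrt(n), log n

Ordered by growth rate: 1 < log log n < log n < sqrt(n) < n^2 < 2^n.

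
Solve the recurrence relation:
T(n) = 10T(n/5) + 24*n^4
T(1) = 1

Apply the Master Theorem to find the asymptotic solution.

a=10, b=5, f(n)=24*n^4. log_5(10) = 1.431 < 4. Case 3: T(n) = O(n^4).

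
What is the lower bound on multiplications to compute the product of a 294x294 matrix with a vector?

A 294x294 matrix-vector product has 294 inner products of length 294. Output depends on all 294^2 = 86436 matrix entries. At least 86436 multiplications needed.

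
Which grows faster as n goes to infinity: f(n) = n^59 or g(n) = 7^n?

g(n) = 7^n grows faster: any exponential with base > 1 dominates every polynomial.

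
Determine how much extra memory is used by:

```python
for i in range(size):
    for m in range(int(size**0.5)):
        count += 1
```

Space complexity: O(1).
Only a constant amount of auxiliary storage is used; nothing grows with n.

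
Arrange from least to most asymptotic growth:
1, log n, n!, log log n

Ordered by growth rate: 1 < log log n < log n < n!.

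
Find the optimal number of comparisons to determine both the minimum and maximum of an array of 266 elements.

Naive approach: 530 comparisons (265 for max + 265 for min).
Optimal: Compare elements in pairs first (floor(n/2) = 133 comparisons), then find max among winners and min among losers (132 comparisons each).
Total: ceil(3n/2) - 2 = 397 comparisons. An adversary argument shows this is also a lower bound.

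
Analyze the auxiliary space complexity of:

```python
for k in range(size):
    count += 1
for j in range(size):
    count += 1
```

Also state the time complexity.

Space complexity: O(1).
Only a constant amount of auxiliary storage is used; nothing grows with n.
Time complexity: O(n).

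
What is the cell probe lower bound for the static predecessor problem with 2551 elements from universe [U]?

The Patrascu-Thorup lower bound shows any data structure on n = 2551 elements using O(n * polylog(n)) space requires Omega(log log U) query time. van Emde Boas trees achieve O(log log U) with O(U) space.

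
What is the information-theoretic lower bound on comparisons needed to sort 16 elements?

There are 16! = 20922789888000 possible orderings. Each comparison gives 1 bit. We need at least ceil(log_2(20922789888000)) = 45 comparisons.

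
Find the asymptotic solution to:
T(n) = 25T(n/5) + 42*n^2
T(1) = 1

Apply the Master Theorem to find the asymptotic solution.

a=25, b=5, f(n)=42*n^2. log_5(25) = 2. Case 2: T(n) = O(n^2 log n).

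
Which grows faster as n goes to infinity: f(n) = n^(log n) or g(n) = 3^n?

g(n) = 3^n grows faster: take logs: log(n^(log n)) = (log n)^2, log(3^n) = n log 3; n dominates (log n)^2.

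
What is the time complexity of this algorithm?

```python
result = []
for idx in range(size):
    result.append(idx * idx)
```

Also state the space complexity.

Time complexity: O(n).
Space complexity: O(n).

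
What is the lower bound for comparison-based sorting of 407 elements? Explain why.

A comparison-based sorting algorithm corresponds to a decision tree. With 407! possible permutations, the tree has 407! leaves. The height is at least log_2(407!) = Omega(n log n) by Stirling's approximation.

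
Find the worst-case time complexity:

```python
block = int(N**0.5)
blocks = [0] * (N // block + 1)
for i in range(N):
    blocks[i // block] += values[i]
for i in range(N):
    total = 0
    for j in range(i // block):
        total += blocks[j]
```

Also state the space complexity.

Time complexity: O(n * sqrt(n)).
Space complexity: O(sqrt(n)).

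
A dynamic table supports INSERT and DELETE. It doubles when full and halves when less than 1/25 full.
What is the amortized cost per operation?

Using potential function Phi = |2*num_items - table_size| when load > 1/2, and Phi = table_size/2 - num_items otherwise. The gap of 1/25 vs 1/2 for shrinking prevents thrashing. Both insert and delete have O(1) amortized cost.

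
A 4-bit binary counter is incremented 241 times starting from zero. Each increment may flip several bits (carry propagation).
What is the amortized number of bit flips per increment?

Bit i flips on every 2^i-th increment, so over 241 increments bit i flips floor(241/2^i) times. Summing over i: total flips < 2 * 241. Amortized: < 2 = O(1) per increment.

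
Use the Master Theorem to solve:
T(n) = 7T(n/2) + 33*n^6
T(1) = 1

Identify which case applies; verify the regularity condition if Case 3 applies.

a=7, b=2, f(n)=33*n^6.
log_2(7) = 2.807 < 6.
f(n) = Omega(n^(2.807+epsilon)) for some epsilon > 0, so Case 3 is the candidate.
Regularity: a*f(n/b) = 7*33*(n/2)^6 = (7/64)*33*n^6 <= c*f(n) with c = 7/64 < 1. Satisfied.
Case 3: T(n) = Theta(n^6).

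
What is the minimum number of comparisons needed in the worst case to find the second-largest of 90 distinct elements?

Lower bound: finding the max needs 90-1 comparisons. By the adversary weight-doubling argument, the max must personally win >= ceil(log_2(90)) = 7 comparisons; the 2nd-largest is among those 7 losers, needing 7-1 more comparisons. Total >= 90-1 + 7-1 = 95. A balanced knockout tournament achieves this.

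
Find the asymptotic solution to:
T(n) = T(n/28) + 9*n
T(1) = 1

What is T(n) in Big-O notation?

Geometric series: 9*n*(1 + 1/28 + 1/28^2 + ...) = O(n). T(n) = O(n).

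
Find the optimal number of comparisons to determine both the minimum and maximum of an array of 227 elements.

Naive approach: 452 comparisons (226 for max + 226 for min).
Optimal: Compare elements in pairs first (floor(n/2) = 113 comparisons), then find max among winners and min among losers (113 comparisons each).
Total: ceil(3n/2) - 2 = 339 comparisons. An adversary argument shows this is also a lower bound.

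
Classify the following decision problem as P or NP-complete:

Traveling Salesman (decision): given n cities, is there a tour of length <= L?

This problem is NP-complete: reduces from Hamiltonian Cycle.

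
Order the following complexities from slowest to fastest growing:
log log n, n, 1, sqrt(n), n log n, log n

Ordered by growth rate: 1 < log log n < log n < sqrt(n) < n < n log n.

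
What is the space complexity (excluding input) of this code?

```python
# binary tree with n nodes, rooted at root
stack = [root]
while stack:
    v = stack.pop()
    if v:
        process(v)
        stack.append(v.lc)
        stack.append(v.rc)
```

Space complexity: O(n).
Auxiliary storage grows linearly with the input size n in the worst case.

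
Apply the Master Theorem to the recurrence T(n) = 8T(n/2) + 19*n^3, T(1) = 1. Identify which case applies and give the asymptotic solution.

a=8, b=2, f(n)=19*n^3.
log_2(8) = 3, so n^(log_b(a)) = n^3.
f(n) = Theta(n^3), so Case 2 applies.
T(n) = Theta(n^3 log n).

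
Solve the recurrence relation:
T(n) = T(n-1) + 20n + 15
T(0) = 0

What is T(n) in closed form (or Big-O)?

Dominant term in sum is 20*sum(i, i=1..n) = 20*n*(n+1)/2 = O(n^2).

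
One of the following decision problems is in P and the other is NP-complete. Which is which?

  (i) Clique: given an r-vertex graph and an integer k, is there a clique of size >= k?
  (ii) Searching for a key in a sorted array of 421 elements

(i) is NP-complete: complement of Independent Set / Vertex Cover (with k part of the input).
(ii) is P: binary search runs in O(log n).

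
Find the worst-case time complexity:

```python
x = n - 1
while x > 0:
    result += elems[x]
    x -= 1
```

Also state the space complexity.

Time complexity: O(n).
Space complexity: O(1).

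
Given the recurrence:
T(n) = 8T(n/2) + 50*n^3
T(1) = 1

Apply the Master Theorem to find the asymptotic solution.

a=8, b=2, f(n)=50*n^3. log_2(8) = 3. Case 2: T(n) = O(n^3 log n).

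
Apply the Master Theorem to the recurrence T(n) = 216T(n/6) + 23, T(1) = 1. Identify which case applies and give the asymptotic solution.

a=216, b=6, f(n)=23.
log_6(216) = 3 > 0.
Since f(n) = O(n^0) is polynomially smaller than n^3, Case 1 applies.
T(n) = Theta(n^3).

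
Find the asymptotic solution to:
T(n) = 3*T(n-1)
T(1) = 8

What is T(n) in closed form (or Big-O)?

Each step multiplies by 3. T(n) = T(1)*3^(n-1) = 8*3^(n-1).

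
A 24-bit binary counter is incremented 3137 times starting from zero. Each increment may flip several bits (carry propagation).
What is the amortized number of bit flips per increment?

Bit i flips on every 2^i-th increment, so over 3137 increments bit i flips floor(3137/2^i) times. Summing over i: total flips < 2 * 3137. Amortized: < 2 = O(1) per increment.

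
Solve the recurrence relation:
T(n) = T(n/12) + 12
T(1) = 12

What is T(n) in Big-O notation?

Each step divides n by 12 and adds 12. After log_12(n) steps, T(n) = O(log n).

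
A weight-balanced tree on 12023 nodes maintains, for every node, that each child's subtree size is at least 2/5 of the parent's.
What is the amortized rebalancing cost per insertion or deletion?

With balance ratio 2/5, tree height is O(log_{5/2}(12023)) = O(log n). A rebalance at a node of size s costs O(s) but requires Omega(s) updates in that subtree to retrigger. Summed over the O(log n) ancestors of the touched leaf, amortized rebalancing is O(log n).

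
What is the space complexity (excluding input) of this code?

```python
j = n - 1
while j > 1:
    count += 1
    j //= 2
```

Space complexity: O(1).
Only a constant amount of auxiliary storage is used; nothing grows with n.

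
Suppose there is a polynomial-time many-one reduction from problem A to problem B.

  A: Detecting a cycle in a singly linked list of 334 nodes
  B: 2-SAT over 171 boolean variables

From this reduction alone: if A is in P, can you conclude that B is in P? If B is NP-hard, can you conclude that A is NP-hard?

A poly-time reduction A <=_p B transfers tractability DOWN (B easy => A easy) and hardness UP (A hard => B hard), not the reverse.
From A in P, the reduction alone does NOT give B in P: any problem in P trivially reduces to SAT, yet SAT is not known to be in P.
From B NP-hard, the reduction alone does NOT give A NP-hard: again, easy problems reduce to hard ones.
(Here in fact A is P and B is P.)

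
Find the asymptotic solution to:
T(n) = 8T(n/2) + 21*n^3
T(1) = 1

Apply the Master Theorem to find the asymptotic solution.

a=8, b=2, f(n)=21*n^3. log_2(8) = 3. Case 2: T(n) = O(n^3 log n).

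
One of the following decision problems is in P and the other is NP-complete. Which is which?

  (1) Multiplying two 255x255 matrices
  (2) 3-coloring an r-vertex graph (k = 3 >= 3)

(1) is P: the schoolbook algorithm runs in O(n^3).
(2) is NP-complete: graph k-coloring for k>=3 is NP-complete by reduction from 3-SAT.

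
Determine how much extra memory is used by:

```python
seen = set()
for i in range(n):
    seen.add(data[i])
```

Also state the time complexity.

Space complexity: O(n).
Auxiliary storage grows linearly with the input size n in the worst case.
Time complexity: O(n).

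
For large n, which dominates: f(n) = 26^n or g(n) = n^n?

g(n) = n^n grows faster: n^n / 26^n = (n/26)^n -> infinity once n > 26.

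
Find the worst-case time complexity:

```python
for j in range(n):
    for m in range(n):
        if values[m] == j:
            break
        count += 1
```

Time complexity: O(n^2).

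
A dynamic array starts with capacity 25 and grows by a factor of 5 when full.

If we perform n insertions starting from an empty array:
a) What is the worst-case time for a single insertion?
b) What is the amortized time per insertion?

(a) Worst-case single insertion: O(n) -- when the array is full at capacity c, the resize copies all c elements, and c can be Theta(n).
(b) Resizes happen at sizes 25, 125, 625, ... Total copy cost for n insertions: 25 + 125 + ... = O(n) (geometric series with ratio 1/5). Amortized cost per insertion: O(n)/n = O(1).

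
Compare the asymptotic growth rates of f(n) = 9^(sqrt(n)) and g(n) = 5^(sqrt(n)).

f(n) = 9^(sqrt(n)) grows faster: ratio is (9/5)^(sqrt(n)) -> infinity since 9/5 > 1.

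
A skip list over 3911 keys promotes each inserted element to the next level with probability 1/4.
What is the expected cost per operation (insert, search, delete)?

Expected number of levels is O(log_4(3911)) = O(log n). A search visits O(1) expected nodes per level over O(log n) levels. Insert/delete are a search plus O(1) pointer updates per level. Expected O(log n) per operation.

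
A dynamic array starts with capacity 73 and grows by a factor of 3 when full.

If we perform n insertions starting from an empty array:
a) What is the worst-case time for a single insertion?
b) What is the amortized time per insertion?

(a) Worst-case single insertion: O(n) -- when the array is full at capacity c, the resize copies all c elements, and c can be Theta(n).
(b) Resizes happen at sizes 73, 219, 657, ... Total copy cost for n insertions: 73 + 219 + ... = O(n) (geometric series with ratio 1/3). Amortized cost per insertion: O(n)/n = O(1).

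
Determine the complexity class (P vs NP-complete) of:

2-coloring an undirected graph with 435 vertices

This problem is in P: 2-coloring is bipartiteness testing via BFS, O(V+E).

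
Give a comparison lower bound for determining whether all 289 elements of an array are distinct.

In the algebraic decision-tree model, the YES region for element distinctness on 289 elements has 289! connected components (one per ordering). Ben-Or's theorem then gives a lower bound of Omega(log(n!)) = Omega(n log n).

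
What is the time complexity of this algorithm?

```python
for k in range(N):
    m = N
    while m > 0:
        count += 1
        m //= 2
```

Time complexity: O(n log n).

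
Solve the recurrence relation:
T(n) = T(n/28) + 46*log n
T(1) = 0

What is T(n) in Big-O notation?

Each of the log_28(n) levels adds O(log n). T(n) = O(log^2 n).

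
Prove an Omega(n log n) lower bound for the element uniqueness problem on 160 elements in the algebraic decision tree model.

In the algebraic decision tree model, element uniqueness on 160 elements is equivalent to determining which cell of an arrangement of C(160,2) = 12720 hyperplanes x_i = x_j contains the input point. Ben-Or's theorem shows this requires Omega(n log n).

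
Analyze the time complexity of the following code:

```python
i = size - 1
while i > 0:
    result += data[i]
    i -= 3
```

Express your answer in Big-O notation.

Time complexity: O(n).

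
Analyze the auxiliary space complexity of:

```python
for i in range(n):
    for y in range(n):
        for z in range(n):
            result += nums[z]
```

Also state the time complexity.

Space complexity: O(1).
Only a constant amount of auxiliary storage is used; nothing grows with n.
Time complexity: O(n^3).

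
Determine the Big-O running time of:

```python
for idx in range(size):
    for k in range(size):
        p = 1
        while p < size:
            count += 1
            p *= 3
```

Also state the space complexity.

Time complexity: O(n^2 log n).
Space complexity: O(1).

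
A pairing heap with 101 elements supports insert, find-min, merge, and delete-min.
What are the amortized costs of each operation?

Pairing heaps are self-adjusting heap-ordered trees. Insert and merge link two roots: O(1). Find-min reads the root: O(1). Delete-min removes the root, then pairs children in two passes; amortized cost is O(log 101) = O(log n).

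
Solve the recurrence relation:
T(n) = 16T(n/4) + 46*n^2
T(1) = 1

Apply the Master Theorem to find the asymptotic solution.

a=16, b=4, f(n)=46*n^2. log_4(16) = 2. Case 2: T(n) = O(n^2 log n).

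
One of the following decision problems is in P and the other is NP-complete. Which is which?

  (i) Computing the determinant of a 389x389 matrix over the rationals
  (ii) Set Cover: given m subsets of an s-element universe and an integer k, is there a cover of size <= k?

(i) is P: Gaussian elimination runs in O(n^3).
(ii) is NP-complete: one of Karp's 21 NP-complete problems (with k part of the input).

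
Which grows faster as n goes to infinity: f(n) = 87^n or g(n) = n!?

g(n) = n! grows faster: n!/87^n -> infinity by Stirling.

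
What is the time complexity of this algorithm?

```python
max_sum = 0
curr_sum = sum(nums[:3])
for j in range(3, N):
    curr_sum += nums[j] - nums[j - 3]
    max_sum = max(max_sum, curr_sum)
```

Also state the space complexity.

Time complexity: O(n).
Space complexity: O(1).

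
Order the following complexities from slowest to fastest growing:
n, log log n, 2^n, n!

Ordered by growth rate: log log n < n < 2^n < n!.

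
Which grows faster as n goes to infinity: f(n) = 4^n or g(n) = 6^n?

g(n) = 6^n grows faster: (6/4)^n -> infinity since 6/4 > 1.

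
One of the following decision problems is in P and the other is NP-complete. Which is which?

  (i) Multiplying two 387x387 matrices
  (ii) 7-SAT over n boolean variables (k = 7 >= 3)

(i) is P: the schoolbook algorithm runs in O(n^3).
(ii) is NP-complete: 3-SAT is NP-complete (Cook-Levin); k-SAT for k>=3 reduces from 3-SAT.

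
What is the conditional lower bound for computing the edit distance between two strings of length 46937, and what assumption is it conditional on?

Under SETH (the Strong Exponential Time Hypothesis), edit distance on length-46937 strings cannot be computed in O(n^(2-epsilon)) time for any epsilon > 0 (Backurs-Indyk). The reduction is from CNF-SAT via the orthogonal vectors problem.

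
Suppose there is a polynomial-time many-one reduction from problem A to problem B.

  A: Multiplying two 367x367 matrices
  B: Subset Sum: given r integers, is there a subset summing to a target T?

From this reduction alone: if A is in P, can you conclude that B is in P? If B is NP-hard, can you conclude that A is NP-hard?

A poly-time reduction A <=_p B transfers tractability DOWN (B easy => A easy) and hardness UP (A hard => B hard), not the reverse.
From A in P, the reduction alone does NOT give B in P: any problem in P trivially reduces to SAT, yet SAT is not known to be in P.
From B NP-hard, the reduction alone does NOT give A NP-hard: again, easy problems reduce to hard ones.
(Here in fact A is P and B is NP-complete.)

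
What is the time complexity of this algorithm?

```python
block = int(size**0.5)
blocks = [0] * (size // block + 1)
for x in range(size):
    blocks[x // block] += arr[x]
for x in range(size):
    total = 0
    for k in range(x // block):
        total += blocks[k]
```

Time complexity: O(n * sqrt(n)).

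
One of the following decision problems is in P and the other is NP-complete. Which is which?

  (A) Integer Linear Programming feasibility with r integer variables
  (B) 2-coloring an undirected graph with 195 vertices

(A) is NP-complete: ILP feasibility is NP-complete (LP relaxation is in P).
(B) is P: 2-coloring is bipartiteness testing via BFS, O(V+E).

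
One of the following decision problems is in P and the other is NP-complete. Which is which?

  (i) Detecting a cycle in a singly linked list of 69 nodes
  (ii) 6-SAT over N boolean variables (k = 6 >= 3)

(i) is P: Floyd's tortoise-and-hare runs in O(n) time, O(1) space.
(ii) is NP-complete: 3-SAT is NP-complete (Cook-Levin); k-SAT for k>=3 reduces from 3-SAT.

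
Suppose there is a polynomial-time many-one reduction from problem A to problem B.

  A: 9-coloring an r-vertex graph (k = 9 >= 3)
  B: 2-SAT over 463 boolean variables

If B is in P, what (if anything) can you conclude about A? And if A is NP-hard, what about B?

A poly-time reduction A <=_p B means any A-instance can be transformed to a B-instance in poly time.
If B is in P: compose the reduction with B's poly-time algorithm to solve A in poly time, so A is in P.
If A is NP-hard: every NP problem reduces to A, which reduces to B; composing reductions, every NP problem reduces to B, so B is NP-hard.
(Here in fact A is NP-complete and B is in P, so no such reduction is known -- its existence would imply P = NP; the analysis concerns only what the assumed reduction would or would not let you conclude.)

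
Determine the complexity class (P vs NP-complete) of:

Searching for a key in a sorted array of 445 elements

This problem is in P: binary search runs in O(log n).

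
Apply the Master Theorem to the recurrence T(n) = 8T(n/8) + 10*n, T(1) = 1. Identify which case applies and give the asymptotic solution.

a=8, b=8, f(n)=10*n.
log_8(8) = 1, so n^(log_b(a)) = n.
f(n) = Theta(n), so Case 2 applies.
T(n) = Theta(n log n).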